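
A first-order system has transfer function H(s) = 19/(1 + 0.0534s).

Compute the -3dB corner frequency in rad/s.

Corner frequency = 1/τ = 1/0.0534 = 18.727 rad/s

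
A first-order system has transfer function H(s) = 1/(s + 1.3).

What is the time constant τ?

For H(s) = 1/(s + 1/τ), the pole is at -1/τ = -1.3, so τ = 1/1.3 = 0.7692 s.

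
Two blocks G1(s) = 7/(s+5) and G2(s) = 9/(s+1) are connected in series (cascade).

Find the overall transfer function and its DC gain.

Series: multiply transfer functions. G_eq = 7/(s+5) × 9/(s+1) = 63/((s+5)(s+1)). DC gain = 63/(5×1) = 12.6.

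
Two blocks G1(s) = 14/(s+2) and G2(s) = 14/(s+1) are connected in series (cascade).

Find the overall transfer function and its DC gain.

Series: multiply transfer functions. G_eq = 14/(s+2) × 14/(s+1) = 196/((s+2)(s+1)). DC gain = 196/(2×1) = 98.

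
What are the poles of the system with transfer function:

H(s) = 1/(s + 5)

Pole is where denominator = 0: s + 5 = 0, so s = -5.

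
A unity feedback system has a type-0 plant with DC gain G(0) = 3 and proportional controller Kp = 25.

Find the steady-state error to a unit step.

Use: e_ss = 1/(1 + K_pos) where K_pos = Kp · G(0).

K_pos = Kp · G(0) = 25 × 3 = 75. e_ss = 1/(1 + 75) = 0.0132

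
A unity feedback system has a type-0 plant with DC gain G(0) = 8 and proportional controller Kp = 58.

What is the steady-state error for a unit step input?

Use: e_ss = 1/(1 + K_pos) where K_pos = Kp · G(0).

K_pos = Kp · G(0) = 58 × 8 = 464. e_ss = 1/(1 + 464) = 0.0022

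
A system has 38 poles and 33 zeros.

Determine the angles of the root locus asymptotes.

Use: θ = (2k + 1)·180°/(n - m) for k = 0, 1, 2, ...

n - m = 38 - 33 = 5. Angles: θk = (2k + 1)·180°/5 = 36°, 108°, 180°, 252°, 324°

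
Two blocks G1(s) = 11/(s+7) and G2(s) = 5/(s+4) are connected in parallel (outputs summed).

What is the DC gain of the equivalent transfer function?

Parallel: G_eq = G1 + G2. DC gain = G1(0) + G2(0) = 11/7 + 5/4 = 1.5714 + 1.25 = 2.8214.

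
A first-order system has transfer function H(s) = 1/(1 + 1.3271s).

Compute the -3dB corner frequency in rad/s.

Corner frequency = 1/τ = 1/1.3271 = 0.754 rad/s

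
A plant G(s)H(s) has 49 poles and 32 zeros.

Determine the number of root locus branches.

Root locus has n branches where n = number of poles = 49.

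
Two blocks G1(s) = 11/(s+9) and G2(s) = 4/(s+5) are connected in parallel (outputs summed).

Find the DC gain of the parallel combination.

Parallel: G_eq = G1 + G2. DC gain = G1(0) + G2(0) = 11/9 + 4/5 = 1.2222 + 0.8 = 2.0222.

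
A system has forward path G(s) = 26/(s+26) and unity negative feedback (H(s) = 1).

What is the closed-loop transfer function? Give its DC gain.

T(s) = G/(1+GH) = [26/(s+26)] / [1 + 26/(s+26)] = 26/(s+26+26) = 26/(s+52). DC gain = 26/52 = 0.5.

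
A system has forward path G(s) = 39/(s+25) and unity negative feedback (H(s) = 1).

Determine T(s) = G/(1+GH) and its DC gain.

T(s) = G/(1+GH) = [39/(s+25)] / [1 + 39/(s+25)] = 39/(s+25+39) = 39/(s+64). DC gain = 39/64 = 0.609375.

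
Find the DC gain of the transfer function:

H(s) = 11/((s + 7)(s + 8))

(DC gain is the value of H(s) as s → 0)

DC gain = H(0) = 11/(7 × 8) = 11/56 = 0.1964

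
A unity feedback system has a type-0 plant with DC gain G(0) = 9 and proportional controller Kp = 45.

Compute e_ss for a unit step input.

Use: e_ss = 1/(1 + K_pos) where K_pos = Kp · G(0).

K_pos = Kp · G(0) = 45 × 9 = 405. e_ss = 1/(1 + 405) = 0.0025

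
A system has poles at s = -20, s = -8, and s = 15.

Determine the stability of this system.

Pole(s) at s = 15 are not in the left half-plane. System is unstable.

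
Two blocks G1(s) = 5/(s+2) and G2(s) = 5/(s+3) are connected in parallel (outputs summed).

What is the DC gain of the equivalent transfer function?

Parallel: G_eq = G1 + G2. DC gain = G1(0) + G2(0) = 5/2 + 5/3 = 2.5 + 1.6667 = 4.1667.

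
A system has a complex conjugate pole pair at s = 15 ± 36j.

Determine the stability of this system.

Real part of poles is 15 (> 0, right half-plane). Unstable.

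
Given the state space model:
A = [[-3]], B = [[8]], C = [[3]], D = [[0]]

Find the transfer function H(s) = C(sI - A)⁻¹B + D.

(sI - A)⁻¹ = 1/(s + 3). H(s) = 3 × 8/(s + 3) + 0 = 24/(s + 3).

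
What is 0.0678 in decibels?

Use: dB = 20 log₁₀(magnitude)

dB = 20 log₁₀(0.0678) = -23.4 dB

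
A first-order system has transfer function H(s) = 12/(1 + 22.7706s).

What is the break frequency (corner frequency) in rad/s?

Corner frequency = 1/τ = 1/22.7706 = 0.044 rad/s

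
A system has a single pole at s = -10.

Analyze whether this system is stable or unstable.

Pole at s = -10 is in the left half-plane. Stable.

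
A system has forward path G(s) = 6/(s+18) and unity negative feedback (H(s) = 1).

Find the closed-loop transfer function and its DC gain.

T(s) = G/(1+GH) = [6/(s+18)] / [1 + 6/(s+18)] = 6/(s+18+6) = 6/(s+24). DC gain = 6/24 = 0.25.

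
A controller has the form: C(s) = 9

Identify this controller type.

This is a Proportional (P) controller.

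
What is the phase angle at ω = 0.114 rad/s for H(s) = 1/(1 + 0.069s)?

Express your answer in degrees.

Phase = -arctan(ωτ) = -arctan(0.114 × 0.069) = -0.5°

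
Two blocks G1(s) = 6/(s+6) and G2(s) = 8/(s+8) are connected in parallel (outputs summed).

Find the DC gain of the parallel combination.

Parallel: G_eq = G1 + G2. DC gain = G1(0) + G2(0) = 6/6 + 8/8 = 1 + 1 = 2.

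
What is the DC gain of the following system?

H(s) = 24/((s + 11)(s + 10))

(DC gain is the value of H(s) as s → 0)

DC gain = H(0) = 24/(11 × 10) = 24/110 = 0.2182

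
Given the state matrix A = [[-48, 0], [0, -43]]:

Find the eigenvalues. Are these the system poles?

For diagonal matrix, eigenvalues are diagonal entries: λ₁ = -48, λ₂ = -43. Eigenvalues of A = system poles.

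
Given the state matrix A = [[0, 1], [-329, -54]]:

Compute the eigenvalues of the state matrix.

det(A - λI) = λ² - (-54)λ + 329 = (λ - (-7))(λ - (-47)). Eigenvalues: -7, -47.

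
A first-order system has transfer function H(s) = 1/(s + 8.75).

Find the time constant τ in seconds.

For H(s) = 1/(s + 1/τ), the pole is at -1/τ = -8.75, so τ = 1/8.75 = 0.1143 s.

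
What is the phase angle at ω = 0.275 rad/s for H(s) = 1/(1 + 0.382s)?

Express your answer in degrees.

Phase = -arctan(ωτ) = -arctan(0.275 × 0.382) = -6.0°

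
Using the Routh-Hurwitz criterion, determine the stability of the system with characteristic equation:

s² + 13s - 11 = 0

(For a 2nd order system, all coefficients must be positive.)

Coefficients: 1, 13, -11. c=-11 not positive, so system is unstable.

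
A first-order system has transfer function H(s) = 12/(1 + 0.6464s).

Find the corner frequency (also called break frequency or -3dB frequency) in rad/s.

Corner frequency = 1/τ = 1/0.6464 = 1.547 rad/s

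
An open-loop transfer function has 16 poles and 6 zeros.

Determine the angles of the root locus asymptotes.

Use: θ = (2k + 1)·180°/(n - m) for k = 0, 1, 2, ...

n - m = 16 - 6 = 10. Angles: θk = (2k + 1)·180°/10 = 18°, 54°, 90°, 126°, 162°, 198°, 234°, 270°, 306°, 342°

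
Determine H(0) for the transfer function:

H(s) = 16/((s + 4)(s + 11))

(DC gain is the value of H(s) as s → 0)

DC gain = H(0) = 16/(4 × 11) = 16/44 = 0.3636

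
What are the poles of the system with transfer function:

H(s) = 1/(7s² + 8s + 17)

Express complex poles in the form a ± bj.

Discriminant = 8² - 4×7×17 = 64 - 476 = -412 < 0, so the poles are a complex conjugate pair s = (-8 ± j√412)/(2×7). Real part = -8/(2×7) = -8/14 ≈ -0.5714; imaginary part = ±√412/(2×7) ≈ 1.4498. Poles: s = -0.5714 ± 1.4498j.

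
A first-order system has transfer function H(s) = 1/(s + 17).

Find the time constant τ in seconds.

For H(s) = 1/(s + 1/τ), the pole is at -1/τ = -17, so τ = 1/17 = 0.0588 s.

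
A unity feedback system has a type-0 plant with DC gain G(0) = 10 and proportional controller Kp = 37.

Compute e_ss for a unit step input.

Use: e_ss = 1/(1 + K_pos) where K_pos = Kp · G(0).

K_pos = Kp · G(0) = 37 × 10 = 370. e_ss = 1/(1 + 370) = 0.0027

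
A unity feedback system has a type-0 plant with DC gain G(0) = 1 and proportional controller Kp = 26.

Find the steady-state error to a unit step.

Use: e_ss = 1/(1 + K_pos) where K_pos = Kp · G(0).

K_pos = Kp · G(0) = 26 × 1 = 26. e_ss = 1/(1 + 26) = 0.0370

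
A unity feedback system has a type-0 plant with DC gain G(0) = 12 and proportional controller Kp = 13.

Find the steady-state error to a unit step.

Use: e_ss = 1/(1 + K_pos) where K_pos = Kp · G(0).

K_pos = Kp · G(0) = 13 × 12 = 156. e_ss = 1/(1 + 156) = 0.0064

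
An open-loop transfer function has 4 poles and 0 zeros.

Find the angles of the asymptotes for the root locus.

n - m = 4 - 0 = 4. Angles: θk = (2k + 1)·180°/4 = 45°, 135°, 225°, 315°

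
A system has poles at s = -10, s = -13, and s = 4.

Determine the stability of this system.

Pole(s) at s = 4 are not in the left half-plane. System is unstable.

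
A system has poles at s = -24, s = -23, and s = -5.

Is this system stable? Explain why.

All poles are in the left half-plane. System is stable.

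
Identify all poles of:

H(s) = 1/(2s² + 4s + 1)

Discriminant = 4² - 4×2×1 = 16 - 8 = 8 > 0, so two distinct real poles. Using quadratic formula: s = (-4 ± √8)/(2×2) = (-4 ± √8)/4, with √8 ≈ 2.8284. s₁ ≈ -0.2929, s₂ ≈ -1.7071. Poles: s₁ = -0.2929, s₂ = -1.7071.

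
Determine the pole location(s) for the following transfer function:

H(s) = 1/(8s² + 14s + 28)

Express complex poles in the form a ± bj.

Discriminant = 14² - 4×8×28 = 196 - 896 = -700 < 0, so the poles are a complex conjugate pair s = (-14 ± j√700)/(2×8). Real part = -14/(2×8) = -14/16 = -0.875; imaginary part = ±√700/(2×8) ≈ 1.6536. Poles: s = -0.875 ± 1.6536j.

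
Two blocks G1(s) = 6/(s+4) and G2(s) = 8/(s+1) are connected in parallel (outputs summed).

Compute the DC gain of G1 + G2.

Parallel: G_eq = G1 + G2. DC gain = G1(0) + G2(0) = 6/4 + 8/1 = 1.5 + 8 = 9.5.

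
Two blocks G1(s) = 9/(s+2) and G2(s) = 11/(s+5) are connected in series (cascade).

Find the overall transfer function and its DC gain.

Series: multiply transfer functions. G_eq = 9/(s+2) × 11/(s+5) = 99/((s+2)(s+5)). DC gain = 99/(2×5) = 9.9.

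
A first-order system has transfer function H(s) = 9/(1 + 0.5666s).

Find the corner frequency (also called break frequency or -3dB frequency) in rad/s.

Corner frequency = 1/τ = 1/0.5666 = 1.765 rad/s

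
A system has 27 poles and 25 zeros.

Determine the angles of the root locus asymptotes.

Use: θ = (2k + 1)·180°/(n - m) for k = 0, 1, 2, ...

n - m = 27 - 25 = 2. Angles: θk = (2k + 1)·180°/2 = 90°, 270°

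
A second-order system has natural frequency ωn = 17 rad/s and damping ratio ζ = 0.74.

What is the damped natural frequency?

ωd = ωn√(1 - ζ²) = 17√(1 - 0.74²) = 11.43 rad/s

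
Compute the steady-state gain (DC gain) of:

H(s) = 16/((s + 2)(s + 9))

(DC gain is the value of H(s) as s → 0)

DC gain = H(0) = 16/(2 × 9) = 16/18 = 0.8889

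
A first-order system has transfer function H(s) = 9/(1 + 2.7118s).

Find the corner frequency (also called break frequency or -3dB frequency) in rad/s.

Corner frequency = 1/τ = 1/2.7118 = 0.369 rad/s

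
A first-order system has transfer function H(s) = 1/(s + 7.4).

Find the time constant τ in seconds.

For H(s) = 1/(s + 1/τ), the pole is at -1/τ = -7.4, so τ = 1/7.4 = 0.1351 s.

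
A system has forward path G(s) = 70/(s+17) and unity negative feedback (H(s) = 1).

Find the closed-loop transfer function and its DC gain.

T(s) = G/(1+GH) = [70/(s+17)] / [1 + 70/(s+17)] = 70/(s+17+70) = 70/(s+87). DC gain = 70/87 = 0.8046.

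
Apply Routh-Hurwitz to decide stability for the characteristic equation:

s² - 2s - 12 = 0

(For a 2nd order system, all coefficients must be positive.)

Coefficients: 1, -2, -12. b=-2, c=-12 not positive, so system is unstable.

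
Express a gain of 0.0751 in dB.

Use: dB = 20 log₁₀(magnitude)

dB = 20 log₁₀(0.0751) = -22.5 dB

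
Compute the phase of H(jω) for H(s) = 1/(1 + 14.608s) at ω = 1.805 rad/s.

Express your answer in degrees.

Phase = -arctan(ωτ) = -arctan(1.805 × 14.608) = -87.8°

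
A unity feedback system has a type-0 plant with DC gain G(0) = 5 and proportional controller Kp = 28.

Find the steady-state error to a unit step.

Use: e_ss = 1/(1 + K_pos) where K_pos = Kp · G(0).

K_pos = Kp · G(0) = 28 × 5 = 140. e_ss = 1/(1 + 140) = 0.0071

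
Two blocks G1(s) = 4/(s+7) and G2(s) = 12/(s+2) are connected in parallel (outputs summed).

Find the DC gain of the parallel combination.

Parallel: G_eq = G1 + G2. DC gain = G1(0) + G2(0) = 4/7 + 12/2 = 0.5714 + 6 = 6.5714.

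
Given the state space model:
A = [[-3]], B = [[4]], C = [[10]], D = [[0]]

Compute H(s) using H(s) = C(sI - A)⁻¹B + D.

(sI - A)⁻¹ = 1/(s + 3). H(s) = 10 × 4/(s + 3) + 0 = 40/(s + 3).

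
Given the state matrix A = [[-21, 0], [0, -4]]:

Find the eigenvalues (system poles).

For diagonal matrix, eigenvalues are diagonal entries: λ₁ = -21, λ₂ = -4.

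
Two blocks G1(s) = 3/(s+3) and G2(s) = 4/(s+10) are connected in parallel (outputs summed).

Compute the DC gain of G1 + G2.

Parallel: G_eq = G1 + G2. DC gain = G1(0) + G2(0) = 3/3 + 4/10 = 1 + 0.4 = 1.4.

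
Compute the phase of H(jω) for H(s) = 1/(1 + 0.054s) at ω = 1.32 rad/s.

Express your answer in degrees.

Phase = -arctan(ωτ) = -arctan(1.32 × 0.054) = -4.1°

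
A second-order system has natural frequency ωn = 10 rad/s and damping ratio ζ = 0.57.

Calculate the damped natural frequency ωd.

ωd = ωn√(1 - ζ²) = 10√(1 - 0.57²) = 8.22 rad/s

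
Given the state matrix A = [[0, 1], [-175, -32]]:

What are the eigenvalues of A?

det(A - λI) = λ² - (-32)λ + 175 = (λ - (-7))(λ - (-25)). Eigenvalues: -7, -25.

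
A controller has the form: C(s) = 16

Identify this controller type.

This is a Proportional (P) controller.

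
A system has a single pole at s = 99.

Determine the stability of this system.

Pole at s = 99 is in the right half-plane. Unstable.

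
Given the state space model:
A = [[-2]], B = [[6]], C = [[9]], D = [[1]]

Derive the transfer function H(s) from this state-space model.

(sI - A)⁻¹ = 1/(s + 2). H(s) = 9×6/(s + 2) + 1 = (s + 56)/(s + 2).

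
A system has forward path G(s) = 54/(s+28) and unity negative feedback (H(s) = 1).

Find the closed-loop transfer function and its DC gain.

T(s) = G/(1+GH) = [54/(s+28)] / [1 + 54/(s+28)] = 54/(s+28+54) = 54/(s+82). DC gain = 54/82 = 0.6585.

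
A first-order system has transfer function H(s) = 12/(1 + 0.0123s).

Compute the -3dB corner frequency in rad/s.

Corner frequency = 1/τ = 1/0.0123 = 81.301 rad/s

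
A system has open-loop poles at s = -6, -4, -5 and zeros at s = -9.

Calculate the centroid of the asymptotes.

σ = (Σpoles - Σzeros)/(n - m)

σ = (Σpoles - Σzeros)/(n - m) = (-15 - (-9))/(3 - 1) = -6/2 = -3.0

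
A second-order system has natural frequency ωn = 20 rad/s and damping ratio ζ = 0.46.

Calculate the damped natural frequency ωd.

ωd = ωn√(1 - ζ²) = 20√(1 - 0.46²) = 17.76 rad/s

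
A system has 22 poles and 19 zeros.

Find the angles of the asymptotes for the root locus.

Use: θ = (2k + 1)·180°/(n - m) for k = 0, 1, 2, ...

n - m = 22 - 19 = 3. Angles: θk = (2k + 1)·180°/3 = 60°, 180°, 300°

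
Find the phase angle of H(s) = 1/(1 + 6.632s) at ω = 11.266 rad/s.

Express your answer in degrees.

Phase = -arctan(ωτ) = -arctan(11.266 × 6.632) = -89.2°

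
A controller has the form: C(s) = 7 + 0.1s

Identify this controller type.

This is a Proportional-Derivative (PD) controller.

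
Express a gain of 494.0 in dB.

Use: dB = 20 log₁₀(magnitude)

dB = 20 log₁₀(494.0) = 53.9 dB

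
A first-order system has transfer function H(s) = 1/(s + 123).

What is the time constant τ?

For H(s) = 1/(s + 1/τ), the pole is at -1/τ = -123, so τ = 1/123 = 0.0081 s.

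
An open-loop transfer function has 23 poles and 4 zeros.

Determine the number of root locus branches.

Root locus has n branches where n = number of poles = 23.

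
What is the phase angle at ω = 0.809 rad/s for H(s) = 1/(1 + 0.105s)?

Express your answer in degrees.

Phase = -arctan(ωτ) = -arctan(0.809 × 0.105) = -4.9°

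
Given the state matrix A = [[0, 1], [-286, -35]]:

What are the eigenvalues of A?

det(A - λI) = λ² - (-35)λ + 286 = (λ - (-13))(λ - (-22)). Eigenvalues: -13, -22.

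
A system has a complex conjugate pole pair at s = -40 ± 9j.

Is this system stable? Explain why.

Real part of poles is -40 (< 0, left half-plane). Stable.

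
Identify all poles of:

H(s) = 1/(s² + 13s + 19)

Discriminant = 13² - 4×1×19 = 169 - 76 = 93 > 0, so two distinct real poles. Using quadratic formula: s = (-13 ± √93)/(2×1) = (-13 ± √93)/2, with √93 ≈ 9.6437. s₁ ≈ -1.6782, s₂ ≈ -11.3218. Poles: s₁ = -1.6782, s₂ = -11.3218.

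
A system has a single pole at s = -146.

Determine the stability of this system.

Pole at s = -146 is in the left half-plane. Stable.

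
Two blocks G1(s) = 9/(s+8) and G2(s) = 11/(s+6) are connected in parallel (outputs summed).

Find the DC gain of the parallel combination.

Parallel: G_eq = G1 + G2. DC gain = G1(0) + G2(0) = 9/8 + 11/6 = 1.125 + 1.8333 = 2.9583.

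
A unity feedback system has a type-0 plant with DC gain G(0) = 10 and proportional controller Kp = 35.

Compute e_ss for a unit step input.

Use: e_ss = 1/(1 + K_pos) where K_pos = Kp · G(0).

K_pos = Kp · G(0) = 35 × 10 = 350. e_ss = 1/(1 + 350) = 0.0028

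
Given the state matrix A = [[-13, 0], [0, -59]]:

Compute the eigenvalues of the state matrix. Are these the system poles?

For diagonal matrix, eigenvalues are diagonal entries: λ₁ = -13, λ₂ = -59. Eigenvalues of A = system poles.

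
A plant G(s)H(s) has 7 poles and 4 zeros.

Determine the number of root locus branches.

Root locus has n branches where n = number of poles = 7.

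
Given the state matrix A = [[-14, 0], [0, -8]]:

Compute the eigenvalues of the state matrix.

For diagonal matrix, eigenvalues are diagonal entries: λ₁ = -14, λ₂ = -8.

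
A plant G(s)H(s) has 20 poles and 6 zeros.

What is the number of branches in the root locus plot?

Root locus has n branches where n = number of poles = 20.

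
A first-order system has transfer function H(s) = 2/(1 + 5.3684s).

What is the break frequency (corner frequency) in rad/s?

Corner frequency = 1/τ = 1/5.3684 = 0.186 rad/s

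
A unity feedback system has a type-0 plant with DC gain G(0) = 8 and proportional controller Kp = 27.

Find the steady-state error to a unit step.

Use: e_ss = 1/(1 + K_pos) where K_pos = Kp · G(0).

K_pos = Kp · G(0) = 27 × 8 = 216. e_ss = 1/(1 + 216) = 0.0046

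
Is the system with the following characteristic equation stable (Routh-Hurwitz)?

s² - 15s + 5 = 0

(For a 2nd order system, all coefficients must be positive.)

Coefficients: 1, -15, 5. b=-15 not positive, so system is unstable.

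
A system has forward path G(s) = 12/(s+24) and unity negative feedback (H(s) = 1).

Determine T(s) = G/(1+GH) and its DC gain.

T(s) = G/(1+GH) = [12/(s+24)] / [1 + 12/(s+24)] = 12/(s+24+12) = 12/(s+36). DC gain = 12/36 = 0.3333.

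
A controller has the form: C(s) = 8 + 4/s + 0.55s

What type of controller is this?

This is a Proportional-Integral-Derivative (PID) controller.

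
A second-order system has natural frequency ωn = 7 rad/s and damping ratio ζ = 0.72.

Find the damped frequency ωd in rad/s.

ωd = ωn√(1 - ζ²) = 7√(1 - 0.72²) = 4.86 rad/s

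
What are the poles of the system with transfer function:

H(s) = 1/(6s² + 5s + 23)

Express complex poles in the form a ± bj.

Discriminant = 5² - 4×6×23 = 25 - 552 = -527 < 0, so the poles are a complex conjugate pair s = (-5 ± j√527)/(2×6). Real part = -5/(2×6) = -5/12 ≈ -0.4167; imaginary part = ±√527/(2×6) ≈ 1.9130. Poles: s = -0.4167 ± 1.9130j.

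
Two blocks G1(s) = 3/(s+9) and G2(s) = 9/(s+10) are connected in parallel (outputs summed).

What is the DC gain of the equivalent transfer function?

Parallel: G_eq = G1 + G2. DC gain = G1(0) + G2(0) = 3/9 + 9/10 = 0.3333 + 0.9 = 1.2333.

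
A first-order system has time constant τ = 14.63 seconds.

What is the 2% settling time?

For first-order system, 2% settling time ≈ 4τ = 4 × 14.63 = 58.52 s.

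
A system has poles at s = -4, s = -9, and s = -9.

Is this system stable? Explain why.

All poles are in the left half-plane. System is stable.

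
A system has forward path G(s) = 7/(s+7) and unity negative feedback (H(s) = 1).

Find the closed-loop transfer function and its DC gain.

T(s) = G/(1+GH) = [7/(s+7)] / [1 + 7/(s+7)] = 7/(s+7+7) = 7/(s+14). DC gain = 7/14 = 0.5.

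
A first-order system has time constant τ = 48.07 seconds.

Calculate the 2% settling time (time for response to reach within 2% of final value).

For first-order system, 2% settling time ≈ 4τ = 4 × 48.07 = 192.28 s.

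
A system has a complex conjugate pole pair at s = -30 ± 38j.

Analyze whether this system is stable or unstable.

Real part of poles is -30 (< 0, left half-plane). Stable.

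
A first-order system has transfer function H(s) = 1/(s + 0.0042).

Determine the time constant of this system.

For H(s) = 1/(s + 1/τ), the pole is at -1/τ = -0.0042, so τ = 1/0.0042 = 238.1 s.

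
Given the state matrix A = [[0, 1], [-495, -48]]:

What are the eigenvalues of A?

det(A - λI) = λ² - (-48)λ + 495 = (λ - (-15))(λ - (-33)). Eigenvalues: -15, -33.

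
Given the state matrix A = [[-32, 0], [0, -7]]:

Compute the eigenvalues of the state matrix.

For diagonal matrix, eigenvalues are diagonal entries: λ₁ = -32, λ₂ = -7.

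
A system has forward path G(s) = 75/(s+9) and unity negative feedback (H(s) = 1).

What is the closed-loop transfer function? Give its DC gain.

T(s) = G/(1+GH) = [75/(s+9)] / [1 + 75/(s+9)] = 75/(s+9+75) = 75/(s+84). DC gain = 75/84 = 0.8929.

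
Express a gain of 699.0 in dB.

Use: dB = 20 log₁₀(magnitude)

dB = 20 log₁₀(699.0) = 56.9 dB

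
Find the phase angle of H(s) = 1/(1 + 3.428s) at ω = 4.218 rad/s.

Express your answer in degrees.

Phase = -arctan(ωτ) = -arctan(4.218 × 3.428) = -86.0°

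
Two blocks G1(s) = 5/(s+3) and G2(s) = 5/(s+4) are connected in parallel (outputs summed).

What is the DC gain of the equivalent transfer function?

Parallel: G_eq = G1 + G2. DC gain = G1(0) + G2(0) = 5/3 + 5/4 = 1.6667 + 1.25 = 2.9167.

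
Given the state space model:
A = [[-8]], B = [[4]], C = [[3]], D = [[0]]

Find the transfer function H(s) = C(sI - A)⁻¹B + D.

(sI - A)⁻¹ = 1/(s + 8). H(s) = 3 × 4/(s + 8) + 0 = 12/(s + 8).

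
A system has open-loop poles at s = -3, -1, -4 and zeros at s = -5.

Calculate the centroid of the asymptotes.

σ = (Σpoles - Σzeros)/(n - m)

σ = (Σpoles - Σzeros)/(n - m) = (-8 - (-5))/(3 - 1) = -3/2 = -1.5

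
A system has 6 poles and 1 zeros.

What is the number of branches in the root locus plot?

Root locus has n branches where n = number of poles = 6.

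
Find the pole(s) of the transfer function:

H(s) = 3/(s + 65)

Pole is where denominator = 0: s + 65 = 0, so s = -65.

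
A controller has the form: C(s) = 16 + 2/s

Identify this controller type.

This is a Proportional-Integral (PI) controller.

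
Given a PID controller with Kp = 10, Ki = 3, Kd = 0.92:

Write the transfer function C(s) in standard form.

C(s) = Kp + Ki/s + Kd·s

Substituting values: C(s) = 10 + 3/s + 0.92s = (0.92s² + 10s + 3)/s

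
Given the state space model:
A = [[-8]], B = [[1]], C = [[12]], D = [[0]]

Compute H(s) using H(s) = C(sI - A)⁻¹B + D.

(sI - A)⁻¹ = 1/(s + 8). H(s) = 12 × 1/(s + 8) + 0 = 12/(s + 8).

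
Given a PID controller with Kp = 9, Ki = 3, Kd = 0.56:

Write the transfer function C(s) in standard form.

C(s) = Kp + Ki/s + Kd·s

Substituting values: C(s) = 9 + 3/s + 0.56s = (0.56s² + 9s + 3)/s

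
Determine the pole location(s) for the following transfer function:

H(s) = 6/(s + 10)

Pole is where denominator = 0: s + 10 = 0, so s = -10.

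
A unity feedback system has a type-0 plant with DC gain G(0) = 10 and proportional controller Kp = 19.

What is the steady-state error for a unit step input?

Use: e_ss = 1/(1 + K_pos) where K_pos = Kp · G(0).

K_pos = Kp · G(0) = 19 × 10 = 190. e_ss = 1/(1 + 190) = 0.0052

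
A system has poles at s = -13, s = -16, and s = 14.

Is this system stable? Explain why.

Pole(s) at s = 14 are not in the left half-plane. System is unstable.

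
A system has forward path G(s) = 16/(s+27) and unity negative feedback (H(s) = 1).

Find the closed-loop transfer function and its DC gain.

T(s) = G/(1+GH) = [16/(s+27)] / [1 + 16/(s+27)] = 16/(s+27+16) = 16/(s+43). DC gain = 16/43 = 0.3721.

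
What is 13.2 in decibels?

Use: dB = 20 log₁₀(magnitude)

dB = 20 log₁₀(13.2) = 22.4 dB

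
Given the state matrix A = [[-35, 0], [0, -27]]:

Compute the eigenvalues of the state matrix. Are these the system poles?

For diagonal matrix, eigenvalues are diagonal entries: λ₁ = -35, λ₂ = -27. Eigenvalues of A = system poles.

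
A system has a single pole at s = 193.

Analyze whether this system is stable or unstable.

Pole at s = 193 is in the right half-plane. Unstable.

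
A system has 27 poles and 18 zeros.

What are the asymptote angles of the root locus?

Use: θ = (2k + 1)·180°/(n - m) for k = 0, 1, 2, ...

n - m = 27 - 18 = 9. Angles: θk = (2k + 1)·180°/9 = 20°, 60°, 100°, 140°, 180°, 220°, 260°, 300°, 340°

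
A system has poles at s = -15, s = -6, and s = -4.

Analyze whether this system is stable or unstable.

All poles are in the left half-plane. System is stable.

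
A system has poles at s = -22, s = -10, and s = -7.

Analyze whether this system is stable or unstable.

All poles are in the left half-plane. System is stable.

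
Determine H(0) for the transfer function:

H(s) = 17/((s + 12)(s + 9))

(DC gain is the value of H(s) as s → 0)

DC gain = H(0) = 17/(12 × 9) = 17/108 = 0.1574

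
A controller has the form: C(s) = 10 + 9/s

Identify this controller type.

This is a Proportional-Integral (PI) controller.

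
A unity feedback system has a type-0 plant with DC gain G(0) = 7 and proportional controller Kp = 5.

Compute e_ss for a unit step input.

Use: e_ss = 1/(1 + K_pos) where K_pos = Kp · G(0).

K_pos = Kp · G(0) = 5 × 7 = 35. e_ss = 1/(1 + 35) = 0.0278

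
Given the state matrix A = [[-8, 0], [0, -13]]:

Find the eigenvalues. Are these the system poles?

For diagonal matrix, eigenvalues are diagonal entries: λ₁ = -8, λ₂ = -13. Eigenvalues of A = system poles.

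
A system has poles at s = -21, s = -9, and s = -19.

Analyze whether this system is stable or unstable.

All poles are in the left half-plane. System is stable.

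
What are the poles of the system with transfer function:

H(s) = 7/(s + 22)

Pole is where denominator = 0: s + 22 = 0, so s = -22.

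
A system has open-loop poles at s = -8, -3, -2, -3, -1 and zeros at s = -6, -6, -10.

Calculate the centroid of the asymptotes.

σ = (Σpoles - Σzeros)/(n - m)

σ = (Σpoles - Σzeros)/(n - m) = (-17 - (-22))/(5 - 3) = 5/2 = 2.5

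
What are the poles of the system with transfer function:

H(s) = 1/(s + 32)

Pole is where denominator = 0: s + 32 = 0, so s = -32.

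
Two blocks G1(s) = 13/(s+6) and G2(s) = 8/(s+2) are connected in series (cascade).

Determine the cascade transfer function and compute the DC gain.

Series: multiply transfer functions. G_eq = 13/(s+6) × 8/(s+2) = 104/((s+6)(s+2)). DC gain = 104/(6×2) = 8.6667.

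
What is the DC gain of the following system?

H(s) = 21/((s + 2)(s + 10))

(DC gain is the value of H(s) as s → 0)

DC gain = H(0) = 21/(2 × 10) = 21/20 = 1.05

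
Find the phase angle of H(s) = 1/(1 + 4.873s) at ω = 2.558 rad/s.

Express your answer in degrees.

Phase = -arctan(ωτ) = -arctan(2.558 × 4.873) = -85.4°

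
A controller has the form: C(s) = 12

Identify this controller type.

This is a Proportional (P) controller.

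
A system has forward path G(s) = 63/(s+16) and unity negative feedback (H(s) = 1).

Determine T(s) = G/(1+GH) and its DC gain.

T(s) = G/(1+GH) = [63/(s+16)] / [1 + 63/(s+16)] = 63/(s+16+63) = 63/(s+79). DC gain = 63/79 = 0.7975.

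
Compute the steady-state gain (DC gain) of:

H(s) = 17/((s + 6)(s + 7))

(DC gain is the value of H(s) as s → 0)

DC gain = H(0) = 17/(6 × 7) = 17/42 = 0.4048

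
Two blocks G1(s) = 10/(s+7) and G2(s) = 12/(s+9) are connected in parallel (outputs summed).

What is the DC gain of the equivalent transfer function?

Parallel: G_eq = G1 + G2. DC gain = G1(0) + G2(0) = 10/7 + 12/9 = 1.4286 + 1.3333 = 2.7619.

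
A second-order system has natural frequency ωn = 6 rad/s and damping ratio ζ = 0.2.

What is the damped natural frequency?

ωd = ωn√(1 - ζ²) = 6√(1 - 0.2²) = 5.88 rad/s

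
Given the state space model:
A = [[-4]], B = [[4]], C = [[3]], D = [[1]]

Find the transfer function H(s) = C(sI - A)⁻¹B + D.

(sI - A)⁻¹ = 1/(s + 4). H(s) = 3×4/(s + 4) + 1 = (s + 16)/(s + 4).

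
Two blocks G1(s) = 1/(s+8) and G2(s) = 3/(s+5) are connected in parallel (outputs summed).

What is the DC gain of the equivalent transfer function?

Parallel: G_eq = G1 + G2. DC gain = G1(0) + G2(0) = 1/8 + 3/5 = 0.125 + 0.6 = 0.725.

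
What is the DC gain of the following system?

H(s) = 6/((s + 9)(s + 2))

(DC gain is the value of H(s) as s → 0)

DC gain = H(0) = 6/(9 × 2) = 6/18 = 0.3333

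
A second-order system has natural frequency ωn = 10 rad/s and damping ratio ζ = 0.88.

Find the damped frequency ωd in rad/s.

ωd = ωn√(1 - ζ²) = 10√(1 - 0.88²) = 4.75 rad/s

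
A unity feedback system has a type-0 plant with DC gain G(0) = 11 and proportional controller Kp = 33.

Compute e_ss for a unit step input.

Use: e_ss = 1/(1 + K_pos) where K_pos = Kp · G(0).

K_pos = Kp · G(0) = 33 × 11 = 363. e_ss = 1/(1 + 363) = 0.0027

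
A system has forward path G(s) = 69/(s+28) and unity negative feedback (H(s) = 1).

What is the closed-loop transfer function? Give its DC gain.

T(s) = G/(1+GH) = [69/(s+28)] / [1 + 69/(s+28)] = 69/(s+28+69) = 69/(s+97). DC gain = 69/97 = 0.7113.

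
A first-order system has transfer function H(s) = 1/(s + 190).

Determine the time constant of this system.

For H(s) = 1/(s + 1/τ), the pole is at -1/τ = -190, so τ = 1/190 = 0.0053 s.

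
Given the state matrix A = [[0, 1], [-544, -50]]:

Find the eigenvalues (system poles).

det(A - λI) = λ² - (-50)λ + 544 = (λ - (-34))(λ - (-16)). Eigenvalues: -34, -16.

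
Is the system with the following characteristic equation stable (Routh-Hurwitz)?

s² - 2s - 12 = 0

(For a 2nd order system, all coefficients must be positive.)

Coefficients: 1, -2, -12. b=-2, c=-12 not positive, so system is unstable.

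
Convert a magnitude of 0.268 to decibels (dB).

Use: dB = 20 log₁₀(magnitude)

dB = 20 log₁₀(0.268) = -11.4 dB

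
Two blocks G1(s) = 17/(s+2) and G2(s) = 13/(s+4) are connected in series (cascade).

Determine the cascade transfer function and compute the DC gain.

Series: multiply transfer functions. G_eq = 17/(s+2) × 13/(s+4) = 221/((s+2)(s+4)). DC gain = 221/(2×4) = 27.625.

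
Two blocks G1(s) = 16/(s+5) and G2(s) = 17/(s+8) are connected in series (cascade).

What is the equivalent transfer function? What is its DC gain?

Series: multiply transfer functions. G_eq = 16/(s+5) × 17/(s+8) = 272/((s+5)(s+8)). DC gain = 272/(5×8) = 6.8.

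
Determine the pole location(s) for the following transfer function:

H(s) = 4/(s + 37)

Pole is where denominator = 0: s + 37 = 0, so s = -37.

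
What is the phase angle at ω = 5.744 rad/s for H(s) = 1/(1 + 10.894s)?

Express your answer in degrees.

Phase = -arctan(ωτ) = -arctan(5.744 × 10.894) = -89.1°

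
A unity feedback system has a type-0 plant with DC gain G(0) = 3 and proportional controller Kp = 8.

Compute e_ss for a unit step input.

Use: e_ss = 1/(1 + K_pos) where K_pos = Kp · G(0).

K_pos = Kp · G(0) = 8 × 3 = 24. e_ss = 1/(1 + 24) = 0.04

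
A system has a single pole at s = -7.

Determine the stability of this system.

Pole at s = -7 is in the left half-plane. Stable.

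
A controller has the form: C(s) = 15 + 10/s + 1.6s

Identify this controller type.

This is a Proportional-Integral-Derivative (PID) controller.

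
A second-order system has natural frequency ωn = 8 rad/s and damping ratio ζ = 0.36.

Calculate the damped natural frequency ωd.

ωd = ωn√(1 - ζ²) = 8√(1 - 0.36²) = 7.46 rad/s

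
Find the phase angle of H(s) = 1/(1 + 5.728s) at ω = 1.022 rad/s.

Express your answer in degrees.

Phase = -arctan(ωτ) = -arctan(1.022 × 5.728) = -80.3°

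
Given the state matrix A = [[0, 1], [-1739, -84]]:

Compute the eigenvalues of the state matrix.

det(A - λI) = λ² - (-84)λ + 1739 = (λ - (-47))(λ - (-37)). Eigenvalues: -47, -37.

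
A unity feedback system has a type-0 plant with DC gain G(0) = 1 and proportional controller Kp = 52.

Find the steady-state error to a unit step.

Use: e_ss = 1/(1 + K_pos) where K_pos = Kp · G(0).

K_pos = Kp · G(0) = 52 × 1 = 52. e_ss = 1/(1 + 52) = 0.0189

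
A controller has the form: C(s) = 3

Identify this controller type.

This is a Proportional (P) controller.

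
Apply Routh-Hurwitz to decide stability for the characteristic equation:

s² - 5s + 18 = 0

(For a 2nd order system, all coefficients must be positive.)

Coefficients: 1, -5, 18. b=-5 not positive, so system is unstable.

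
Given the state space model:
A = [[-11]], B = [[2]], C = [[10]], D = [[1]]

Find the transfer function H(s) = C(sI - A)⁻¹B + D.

(sI - A)⁻¹ = 1/(s + 11). H(s) = 10×2/(s + 11) + 1 = (s + 31)/(s + 11).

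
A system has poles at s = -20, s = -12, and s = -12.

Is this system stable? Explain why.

All poles are in the left half-plane. System is stable.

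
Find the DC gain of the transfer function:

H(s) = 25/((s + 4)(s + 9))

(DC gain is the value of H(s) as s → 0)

DC gain = H(0) = 25/(4 × 9) = 25/36 = 0.6944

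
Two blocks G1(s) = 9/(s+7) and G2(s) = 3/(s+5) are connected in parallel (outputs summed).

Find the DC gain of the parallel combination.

Parallel: G_eq = G1 + G2. DC gain = G1(0) + G2(0) = 9/7 + 3/5 = 1.2857 + 0.6 = 1.8857.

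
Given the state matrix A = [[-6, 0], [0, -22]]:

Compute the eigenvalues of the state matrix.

For diagonal matrix, eigenvalues are diagonal entries: λ₁ = -6, λ₂ = -22.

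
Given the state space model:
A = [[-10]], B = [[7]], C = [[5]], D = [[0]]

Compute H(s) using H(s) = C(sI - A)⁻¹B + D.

(sI - A)⁻¹ = 1/(s + 10). H(s) = 5 × 7/(s + 10) + 0 = 35/(s + 10).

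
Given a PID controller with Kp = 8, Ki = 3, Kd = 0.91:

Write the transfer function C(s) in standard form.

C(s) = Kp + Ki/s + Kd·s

Substituting values: C(s) = 8 + 3/s + 0.91s = (0.91s² + 8s + 3)/s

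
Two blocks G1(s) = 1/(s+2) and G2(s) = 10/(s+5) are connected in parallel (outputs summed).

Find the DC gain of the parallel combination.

Parallel: G_eq = G1 + G2. DC gain = G1(0) + G2(0) = 1/2 + 10/5 = 0.5 + 2 = 2.5.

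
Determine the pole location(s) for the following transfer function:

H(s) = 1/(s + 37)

Pole is where denominator = 0: s + 37 = 0, so s = -37.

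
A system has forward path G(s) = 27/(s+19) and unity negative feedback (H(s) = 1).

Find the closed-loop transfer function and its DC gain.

T(s) = G/(1+GH) = [27/(s+19)] / [1 + 27/(s+19)] = 27/(s+19+27) = 27/(s+46). DC gain = 27/46 = 0.5870.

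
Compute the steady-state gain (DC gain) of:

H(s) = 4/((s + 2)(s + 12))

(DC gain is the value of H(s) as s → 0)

DC gain = H(0) = 4/(2 × 12) = 4/24 = 0.1667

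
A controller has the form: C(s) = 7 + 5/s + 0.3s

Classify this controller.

This is a Proportional-Integral-Derivative (PID) controller.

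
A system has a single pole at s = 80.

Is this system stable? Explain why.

Pole at s = 80 is in the right half-plane. Unstable.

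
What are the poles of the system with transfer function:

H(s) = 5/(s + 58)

Pole is where denominator = 0: s + 58 = 0, so s = -58.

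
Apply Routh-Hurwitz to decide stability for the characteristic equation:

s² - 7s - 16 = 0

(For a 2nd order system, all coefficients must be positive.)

Coefficients: 1, -7, -16. b=-7, c=-16 not positive, so system is unstable.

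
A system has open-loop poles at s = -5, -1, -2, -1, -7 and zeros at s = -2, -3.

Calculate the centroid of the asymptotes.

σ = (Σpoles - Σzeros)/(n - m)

σ = (Σpoles - Σzeros)/(n - m) = (-16 - (-5))/(5 - 2) = -11/3 = -3.67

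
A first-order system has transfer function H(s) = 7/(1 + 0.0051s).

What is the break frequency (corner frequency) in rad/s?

Corner frequency = 1/τ = 1/0.0051 = 196.078 rad/s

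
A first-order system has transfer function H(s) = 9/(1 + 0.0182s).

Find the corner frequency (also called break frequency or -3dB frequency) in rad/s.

Corner frequency = 1/τ = 1/0.0182 = 54.945 rad/s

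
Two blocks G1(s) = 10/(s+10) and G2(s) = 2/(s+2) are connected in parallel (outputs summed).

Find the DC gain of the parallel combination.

Parallel: G_eq = G1 + G2. DC gain = G1(0) + G2(0) = 10/10 + 2/2 = 1 + 1 = 2.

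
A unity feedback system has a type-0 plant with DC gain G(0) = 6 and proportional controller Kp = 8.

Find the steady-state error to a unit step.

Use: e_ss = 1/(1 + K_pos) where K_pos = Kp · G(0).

K_pos = Kp · G(0) = 8 × 6 = 48. e_ss = 1/(1 + 48) = 0.0204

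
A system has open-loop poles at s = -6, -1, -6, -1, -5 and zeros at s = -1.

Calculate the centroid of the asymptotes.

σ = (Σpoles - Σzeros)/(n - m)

σ = (Σpoles - Σzeros)/(n - m) = (-19 - (-1))/(5 - 1) = -18/4 = -4.5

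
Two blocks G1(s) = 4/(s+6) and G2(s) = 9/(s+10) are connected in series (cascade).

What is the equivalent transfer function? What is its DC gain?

Series: multiply transfer functions. G_eq = 4/(s+6) × 9/(s+10) = 36/((s+6)(s+10)). DC gain = 36/(6×10) = 0.6.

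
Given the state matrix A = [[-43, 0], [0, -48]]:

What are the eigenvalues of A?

For diagonal matrix, eigenvalues are diagonal entries: λ₁ = -43, λ₂ = -48.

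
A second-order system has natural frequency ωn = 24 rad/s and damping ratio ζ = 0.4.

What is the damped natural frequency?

ωd = ωn√(1 - ζ²) = 24√(1 - 0.4²) = 22.0 rad/s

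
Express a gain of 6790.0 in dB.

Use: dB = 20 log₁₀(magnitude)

dB = 20 log₁₀(6790.0) = 76.6 dB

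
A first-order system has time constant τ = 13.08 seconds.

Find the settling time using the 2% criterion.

For first-order system, 2% settling time ≈ 4τ = 4 × 13.08 = 52.32 s.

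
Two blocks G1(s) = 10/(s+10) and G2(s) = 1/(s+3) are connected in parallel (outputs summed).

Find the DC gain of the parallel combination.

Parallel: G_eq = G1 + G2. DC gain = G1(0) + G2(0) = 10/10 + 1/3 = 1 + 0.3333 = 1.3333.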